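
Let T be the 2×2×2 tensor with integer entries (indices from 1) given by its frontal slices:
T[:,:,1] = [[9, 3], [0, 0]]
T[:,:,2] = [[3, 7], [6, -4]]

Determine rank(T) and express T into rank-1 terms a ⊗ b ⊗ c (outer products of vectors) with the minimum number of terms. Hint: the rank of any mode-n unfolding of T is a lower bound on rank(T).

rank(T) = 2

Lower bound: in the mode-2 unfolding of T (rows indexed by j, columns by (i,k)) the 2×2 minor on rows j ∈ {1, 2}, columns (i,k) ∈ {(1,1), (1,2)} is det [[9, 3], [3, 7]] = 54 ≠ 0, so that unfolding has rank ≥ 2 and hence rank(T) ≥ 2 (CP rank is at least every unfolding rank, though it can be larger).
Upper bound: with S_k = T[:,:,k], the two rank-1 terms a₁b₁ᵀ, a₂b₂ᵀ are the rank-1 members of the pencil x·S₁ + y·S₂.
det(x·S₁ + y·S₂) is −54·xy − 54·y² = (-54)·(y)(x + y), vanishing at (x:y) = (1:0) and (1:-1).
M₁ = S₁ = [[9, 3], [0, 0]] = 3·[1, 0][3, 1]ᵀ and M₂ = S₁ − S₂ = [[6, -4], [-6, 4]] = 2·[1, -1][3, -2]ᵀ, so take a₁ = [1, 0], b₁ = [3, 1], a₂ = [1, -1], b₂ = [3, -2].
Each slice is an integer combination of E₁ = a₁b₁ᵀ and E₂ = a₂b₂ᵀ: S₁ = 3·E₁, S₂ = 3·E₁ − 2·E₂; reading off coefficients, c₁ = [3, 3] and c₂ = [0, -2].
Hence T = [1, 0] ⊗ [3, 1] ⊗ [3, 3] + [1, -1] ⊗ [3, -2] ⊗ [0, -2], so rank(T) ≤ 2.
These bounds meet, so rank(T) = 2.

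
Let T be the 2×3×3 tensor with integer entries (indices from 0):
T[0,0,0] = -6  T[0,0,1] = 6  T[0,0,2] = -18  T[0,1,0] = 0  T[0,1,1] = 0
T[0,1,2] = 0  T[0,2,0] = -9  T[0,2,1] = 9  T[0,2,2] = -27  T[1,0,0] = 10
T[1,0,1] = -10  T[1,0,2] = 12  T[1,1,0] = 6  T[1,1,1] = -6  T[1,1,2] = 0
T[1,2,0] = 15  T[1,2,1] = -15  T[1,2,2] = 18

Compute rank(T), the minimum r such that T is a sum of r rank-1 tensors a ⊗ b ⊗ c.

Lower bound: in the mode-3 unfolding of T (rows indexed by k, columns by (i,j)) the 2×2 minor on rows k ∈ {0, 2}, columns (i,j) ∈ {(0,0), (1,0)} is det [[-6, 10], [-18, 12]] = 108 ≠ 0, so that unfolding has rank ≥ 2 and hence rank(T) ≥ 2 (CP rank is at least every unfolding rank, though it can be larger).
Upper bound: with S_k = T[:,:,k], the two rank-1 terms a₁b₁ᵀ, a₂b₂ᵀ are the rank-1 members of the pencil x·S₀ + y·S₂.
The 2×2 minor of x·S₀ + y·S₂ on rows {0,1}, columns {0,1} is −36·x² − 108·xy = (-36)·(x + 3·y)(x), vanishing at (x:y) = (3:-1) and (0:1).
M₁ = 3·S₀ − S₂ = [[0, 0, 0], [18, 18, 27]] = 9·[0, 1][2, 2, 3]ᵀ and M₂ = S₂ = [[-18, 0, -27], [12, 0, 18]] = (-3)·[3, -2][2, 0, 3]ᵀ, so take a₁ = [0, 1], b₁ = [2, 2, 3], a₂ = [3, -2], b₂ = [2, 0, 3].
Each slice is an integer combination of E₁ = a₁b₁ᵀ and E₂ = a₂b₂ᵀ: S₀ = 3·E₁ − E₂, S₁ = −3·E₁ + E₂, S₂ = −3·E₂; reading off coefficients, c₁ = [3, -3, 0] and c₂ = [-1, 1, -3].
Hence T = [0, 1] ⊗ [2, 2, 3] ⊗ [3, -3, 0] + [3, -2] ⊗ [2, 0, 3] ⊗ [-1, 1, -3], so rank(T) ≤ 2.
These bounds meet, so rank(T) = 2.

2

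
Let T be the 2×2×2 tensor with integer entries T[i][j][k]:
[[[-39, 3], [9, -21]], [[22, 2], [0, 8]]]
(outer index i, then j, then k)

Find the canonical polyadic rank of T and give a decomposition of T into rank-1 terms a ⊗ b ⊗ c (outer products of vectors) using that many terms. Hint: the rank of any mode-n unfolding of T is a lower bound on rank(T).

rank(T) = 2

Lower bound: the mode-1 unfolding of T (rows indexed by i, columns by (j,k) = (0,0), (0,1), (1,0), (1,1)) is [[-39, 3, 9, -21], [22, 2, 0, 8]].
There the 2×2 minor on rows i ∈ {0, 1}, columns (j,k) ∈ {(0,0), (0,1)} is det [[-39, 3], [22, 2]] = -144 ≠ 0, so this unfolding has rank ≥ 2; CP rank is at least every unfolding rank, so rank(T) ≥ 2. (Flattening ranks never certify an upper bound on CP rank; for that we must actually write T with 2 rank-1 terms.)
Upper bound — finding two terms. Write S_k = T[:,:,k] for the frontal slices: S₀ = [[-39, 9], [22, 0]], S₁ = [[3, -21], [2, 8]].
If T = a₁ ⊗ b₁ ⊗ c₁ + a₂ ⊗ b₂ ⊗ c₂ then each S_k = c₁[k]·a₁b₁ᵀ + c₂[k]·a₂b₂ᵀ. S₀ and S₁ are linearly independent, so a₁b₁ᵀ and a₂b₂ᵀ must span the same plane of matrices: they are the rank-1 matrices of the form x·S₀ + y·S₁.
det(x·S₀ + y·S₁) is −198·x² + 132·xy + 66·y² = (-66)·(x − y)(3·x + y), vanishing at (x:y) = (1:1) and (1:-3).
M₁ = S₀ + S₁ = [[-36, -12], [24, 8]] = (-4)·[3, -2][3, 1]ᵀ and M₂ = S₀ − 3·S₁ = [[-48, 72], [16, -24]] = (-8)·[3, -1][2, -3]ᵀ, so take a₁ = [3, -2], b₁ = [3, 1], a₂ = [3, -1], b₂ = [2, -3].
Each slice is an integer combination of E₁ = a₁b₁ᵀ and E₂ = a₂b₂ᵀ: S₀ = −3·E₁ − 2·E₂, S₁ = −E₁ + 2·E₂; reading off coefficients, c₁ = [-3, -1] and c₂ = [-2, 2].
Hence T = [3, -2] ⊗ [3, 1] ⊗ [-3, -1] + [3, -1] ⊗ [2, -3] ⊗ [-2, 2], so rank(T) ≤ 2.
These bounds meet, so rank(T) = 2.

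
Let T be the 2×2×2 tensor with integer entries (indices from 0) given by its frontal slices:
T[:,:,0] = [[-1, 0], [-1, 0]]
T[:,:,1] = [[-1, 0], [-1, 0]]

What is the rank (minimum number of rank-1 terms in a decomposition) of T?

Lower bound: T ≠ 0 (e.g. T[0,0,0] = -1), so rank(T) ≥ 1.
Upper bound: if T = a ⊗ b ⊗ c then every fibre of T is a multiple of the corresponding factor, so read the factors off the fibres through the nonzero entry T[0,0,0] = -1.
The mode-1 fibre T[:,0,0] = [-1, -1] gives a = [1, 1] (primitive direction); the mode-2 fibre T[0,:,0] = [-1, 0] gives b = [1, 0]; then c[k] = T[0,0,k] / (a[0]·b[0]) = [-1, -1] / 1 = [-1, -1].
Expanding [1, 1] ⊗ [1, 0] ⊗ [-1, -1] reproduces all 8 entries of T, so T = [1, 1] ⊗ [1, 0] ⊗ [-1, -1] and rank(T) ≤ 1.
These bounds meet, so rank(T) = 1.

1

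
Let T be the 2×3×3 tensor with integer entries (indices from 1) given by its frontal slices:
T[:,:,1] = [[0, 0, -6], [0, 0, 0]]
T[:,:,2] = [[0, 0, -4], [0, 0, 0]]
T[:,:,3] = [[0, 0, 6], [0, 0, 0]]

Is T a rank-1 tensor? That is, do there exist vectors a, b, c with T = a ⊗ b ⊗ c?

The mode-1 fibre T[:,3,1] = [-6, 0] gives a = [1, 0] (primitive direction); the mode-2 fibre T[1,:,1] = [0, 0, -6] gives b = [0, 0, 1]; then c[k] = T[1,3,k] / (a[1]·b[3]) = [-6, -4, 6] / 1 = [-6, -4, 6].
Expanding [1, 0] ⊗ [0, 0, 1] ⊗ [-6, -4, 6] reproduces all 18 entries of T, so T = [1, 0] ⊗ [0, 0, 1] ⊗ [-6, -4, 6] and rank(T) ≤ 1.
Equivalently every frontal slice T[:,:,k] is c[k] times the rank-1 matrix [1, 0] ⊗ [0, 0, 1]. So T has rank 1 (it is nonzero).

Yes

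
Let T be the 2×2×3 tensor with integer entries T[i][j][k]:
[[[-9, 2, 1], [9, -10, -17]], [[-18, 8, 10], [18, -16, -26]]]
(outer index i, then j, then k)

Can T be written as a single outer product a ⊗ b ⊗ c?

The mode-3 unfolding of T (rows indexed by k, columns by (i,j) = (0,0), (0,1), (1,0), (1,1)) is [[-9, 9, -18, 18], [2, -10, 8, -16], [1, -17, 10, -26]].
There the 2×2 minor on rows k ∈ {0, 1}, columns (i,j) ∈ {(0,0), (0,1)} is det [[-9, 9], [2, -10]] = 72 ≠ 0, so this unfolding has rank ≥ 2; CP rank is at least every unfolding rank, so rank(T) ≥ 2.
In particular rank(T) ≥ 2 > 1, so T is not rank-1.

No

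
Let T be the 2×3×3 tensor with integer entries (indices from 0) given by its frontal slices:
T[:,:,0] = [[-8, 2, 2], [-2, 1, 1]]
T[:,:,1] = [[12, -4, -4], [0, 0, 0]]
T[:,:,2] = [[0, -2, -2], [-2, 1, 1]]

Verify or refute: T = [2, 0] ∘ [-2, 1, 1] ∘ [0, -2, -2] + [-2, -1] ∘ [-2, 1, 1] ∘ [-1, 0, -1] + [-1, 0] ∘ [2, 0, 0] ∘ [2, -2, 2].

Yes

Reconstruct entrywise from the claimed factors. For example, T[0,2,0] = 2 and Σₗ aₗ[0]bₗ[2]cₗ[0] = (2)·(1)·(0) + (-2)·(1)·(-1) + (-1)·(0)·(2) = 2; checking all 18 entries, every one matches. The claim holds.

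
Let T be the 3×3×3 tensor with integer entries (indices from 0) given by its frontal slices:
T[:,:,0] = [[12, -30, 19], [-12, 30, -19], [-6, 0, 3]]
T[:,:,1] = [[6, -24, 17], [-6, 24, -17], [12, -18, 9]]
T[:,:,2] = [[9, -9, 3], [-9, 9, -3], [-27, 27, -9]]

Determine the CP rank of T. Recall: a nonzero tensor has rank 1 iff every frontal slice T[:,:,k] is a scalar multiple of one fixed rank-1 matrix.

2

Lower bound: the mode-3 unfolding of T (rows indexed by k, columns by (i,j) = (0,0), (0,1), (0,2), (1,0), (1,1), (1,2), (2,0), (2,1), (2,2)) is [[12, -30, 19, -12, 30, -19, -6, 0, 3], [6, -24, 17, -6, 24, -17, 12, -18, 9], [9, -9, 3, -9, 9, -3, -27, 27, -9]].
There the 2×2 minor on rows k ∈ {0, 1}, columns (i,j) ∈ {(0,0), (0,1)} is det [[12, -30], [6, -24]] = -108 ≠ 0, so this unfolding has rank ≥ 2; CP rank is at least every unfolding rank, so rank(T) ≥ 2. (This is only a lower bound: in general the CP rank may exceed every unfolding rank, so we still need to exhibit 2 rank-1 terms summing to T.)
Upper bound — finding two terms. Write S_k = T[:,:,k] for the frontal slices: S₀ = [[12, -30, 19], [-12, 30, -19], [-6, 0, 3]], S₁ = [[6, -24, 17], [-6, 24, -17], [12, -18, 9]], S₂ = [[9, -9, 3], [-9, 9, -3], [-27, 27, -9]].
If T = a₁ ∘ b₁ ∘ c₁ + a₂ ∘ b₂ ∘ c₂ then each S_k = c₁[k]·a₁b₁ᵀ + c₂[k]·a₂b₂ᵀ. S₀ and S₁ are linearly independent, so a₁b₁ᵀ and a₂b₂ᵀ must span the same plane of matrices: they are the rank-1 matrices of the form x·S₀ + y·S₁.
The 2×2 minor of x·S₀ + y·S₁ on rows {0,2}, columns {0,1} is −180·x² + 180·y² = (-180)·(x − y)(x + y), vanishing at (x:y) = (1:1) and (1:-1).
M₁ = S₀ + S₁ = [[18, -54, 36], [-18, 54, -36], [6, -18, 12]] = 6·[3, -3, 1][1, -3, 2]ᵀ and M₂ = S₀ − S₁ = [[6, -6, 2], [-6, 6, -2], [-18, 18, -6]] = 2·[1, -1, -3][3, -3, 1]ᵀ, so take a₁ = [3, -3, 1], b₁ = [1, -3, 2], a₂ = [1, -1, -3], b₂ = [3, -3, 1].
Each slice is an integer combination of E₁ = a₁b₁ᵀ and E₂ = a₂b₂ᵀ: S₀ = 3·E₁ + E₂, S₁ = 3·E₁ − E₂, S₂ = 3·E₂; reading off coefficients, c₁ = [3, 3, 0] and c₂ = [1, -1, 3].
Hence T = [3, -3, 1] ∘ [1, -3, 2] ∘ [3, 3, 0] + [1, -1, -3] ∘ [3, -3, 1] ∘ [1, -1, 3], so rank(T) ≤ 2.
These bounds meet, so rank(T) = 2.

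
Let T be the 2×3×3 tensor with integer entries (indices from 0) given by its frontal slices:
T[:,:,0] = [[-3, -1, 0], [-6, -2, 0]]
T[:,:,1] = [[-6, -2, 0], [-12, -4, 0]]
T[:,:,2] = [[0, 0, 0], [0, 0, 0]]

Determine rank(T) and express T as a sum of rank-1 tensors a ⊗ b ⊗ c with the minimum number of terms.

rank(T) = 1

Lower bound: T ≠ 0 (e.g. T[0,0,0] = -3), so rank(T) ≥ 1.
Upper bound: if T = a ⊗ b ⊗ c then every fibre of T is a multiple of the corresponding factor, so read the factors off the fibres through the nonzero entry T[0,0,0] = -3.
The mode-1 fibre T[:,0,0] = [-3, -6] gives a = [1, 2] (primitive direction); the mode-2 fibre T[0,:,0] = [-3, -1, 0] gives b = [3, 1, 0]; then c[k] = T[0,0,k] / (a[0]·b[0]) = [-3, -6, 0] / 3 = [-1, -2, 0].
Expanding [1, 2] ⊗ [3, 1, 0] ⊗ [-1, -2, 0] reproduces all 18 entries of T, so T = [1, 2] ⊗ [3, 1, 0] ⊗ [-1, -2, 0] and rank(T) ≤ 1.
These bounds meet, so rank(T) = 1.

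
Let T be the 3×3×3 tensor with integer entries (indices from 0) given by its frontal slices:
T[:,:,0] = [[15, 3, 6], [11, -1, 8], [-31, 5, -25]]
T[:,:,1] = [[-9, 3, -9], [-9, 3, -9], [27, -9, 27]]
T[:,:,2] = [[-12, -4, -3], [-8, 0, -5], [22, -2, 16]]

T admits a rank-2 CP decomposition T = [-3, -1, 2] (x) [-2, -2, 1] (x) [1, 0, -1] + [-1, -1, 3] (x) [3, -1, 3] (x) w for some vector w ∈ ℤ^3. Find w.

Subtract the known terms from T to get the rank-1 residual R = [-1, -1, 3] (x) [3, -1, 3] (x) w, so R[i,j,k] = a[i]·b[j]·w[k]. Pick indices with nonzero a[0]·b[0] = (-1)·(3) = -3. Only the fibre through (0,0,·) is needed: R[0,0,:] = T[0,0,:] − Σₗ aₗ[0]bₗ[0]cₗ = [15, -9, -12] − (-3)·(-2)·[1, 0, -1] = [9, -9, -6]. Then w[k] = R[0,0,k] / -3 for each k, giving w = [9, -9, -6] / -3 = [-3, 3, 2].

w = [-3, 3, 2]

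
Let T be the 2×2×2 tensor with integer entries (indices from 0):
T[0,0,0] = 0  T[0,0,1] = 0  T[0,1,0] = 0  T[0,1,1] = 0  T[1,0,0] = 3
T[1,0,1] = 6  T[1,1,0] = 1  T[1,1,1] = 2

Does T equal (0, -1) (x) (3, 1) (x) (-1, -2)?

Reconstruct entrywise from the claimed factors. For example, T[1,0,0] = 3 and Σₗ aₗ[1]bₗ[0]cₗ[0] = (-1)·(3)·(-1) = 3; checking all 8 entries, every one matches. The claim holds.

Yes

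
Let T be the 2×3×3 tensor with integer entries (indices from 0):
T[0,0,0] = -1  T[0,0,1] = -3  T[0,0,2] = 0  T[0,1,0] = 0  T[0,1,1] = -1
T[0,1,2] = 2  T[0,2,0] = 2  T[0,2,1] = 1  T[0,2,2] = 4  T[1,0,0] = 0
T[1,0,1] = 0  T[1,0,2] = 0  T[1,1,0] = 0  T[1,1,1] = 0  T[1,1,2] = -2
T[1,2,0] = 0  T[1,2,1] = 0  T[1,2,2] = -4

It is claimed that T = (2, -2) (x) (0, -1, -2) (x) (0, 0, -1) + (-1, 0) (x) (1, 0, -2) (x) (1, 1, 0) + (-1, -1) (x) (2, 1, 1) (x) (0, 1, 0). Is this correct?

Reconstruct entry (1,0,1) from the claimed factors: Σₗ aₗ[1]bₗ[0]cₗ[1] = (-2)·(0)·(0) + (0)·(1)·(1) + (-1)·(2)·(1) = -2, but T[1,0,1] = 0. The claim is false.

No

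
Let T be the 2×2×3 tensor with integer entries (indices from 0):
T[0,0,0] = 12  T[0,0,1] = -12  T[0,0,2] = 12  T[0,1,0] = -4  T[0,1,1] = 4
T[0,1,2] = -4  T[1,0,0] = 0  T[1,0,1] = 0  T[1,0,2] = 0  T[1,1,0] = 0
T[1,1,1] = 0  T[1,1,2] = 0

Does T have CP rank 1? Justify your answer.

If T = a (x) b (x) c then every fibre of T is a multiple of the corresponding factor, so read the factors off the fibres through the nonzero entry T[0,0,0] = 12.
The mode-1 fibre T[:,0,0] = [12, 0] gives a = (1, 0) (primitive direction); the mode-2 fibre T[0,:,0] = [12, -4] gives b = (3, -1); then c[k] = T[0,0,k] / (a[0]·b[0]) = [12, -12, 12] / 3 = (4, -4, 4).
Expanding (1, 0) (x) (3, -1) (x) (4, -4, 4) reproduces all 12 entries of T, so T = (1, 0) (x) (3, -1) (x) (4, -4, 4) and rank(T) ≤ 1.
Equivalently every frontal slice T[:,:,k] is c[k] times the rank-1 matrix (1, 0) (x) (3, -1). So T has rank 1 (it is nonzero).

Yes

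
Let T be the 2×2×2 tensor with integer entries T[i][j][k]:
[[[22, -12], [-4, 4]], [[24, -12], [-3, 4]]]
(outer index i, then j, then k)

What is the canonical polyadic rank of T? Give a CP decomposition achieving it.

rank(T) = 2

Lower bound: in the mode-2 unfolding of T (rows indexed by j, columns by (i,k)) the 2×2 minor on rows j ∈ {0, 1}, columns (i,k) ∈ {(0,0), (0,1)} is det [[22, -12], [-4, 4]] = 40 ≠ 0, so that unfolding has rank ≥ 2 and hence rank(T) ≥ 2 (CP rank is at least every unfolding rank, though it can be larger).
Upper bound: with S_k = T[:,:,k], the two rank-1 terms a₁b₁ᵀ, a₂b₂ᵀ are the rank-1 members of the pencil x·S₀ + y·S₁.
det(x·S₀ + y·S₁) is 30·x² − 20·xy = 10·(3·x − 2·y)(x), vanishing at (x:y) = (2:3) and (0:1).
M₁ = 2·S₀ + 3·S₁ = [[8, 4], [12, 6]] = 2·[2, 3][2, 1]ᵀ and M₂ = S₁ = [[-12, 4], [-12, 4]] = (-4)·[1, 1][3, -1]ᵀ, so take a₁ = [2, 3], b₁ = [2, 1], a₂ = [1, 1], b₂ = [3, -1].
Each slice is an integer combination of E₁ = a₁b₁ᵀ and E₂ = a₂b₂ᵀ: S₀ = E₁ + 6·E₂, S₁ = −4·E₂; reading off coefficients, c₁ = [1, 0] and c₂ = [6, -4].
Hence T = [2, 3] ∘ [2, 1] ∘ [1, 0] + [1, 1] ∘ [3, -1] ∘ [6, -4], so rank(T) ≤ 2.
These bounds meet, so rank(T) = 2.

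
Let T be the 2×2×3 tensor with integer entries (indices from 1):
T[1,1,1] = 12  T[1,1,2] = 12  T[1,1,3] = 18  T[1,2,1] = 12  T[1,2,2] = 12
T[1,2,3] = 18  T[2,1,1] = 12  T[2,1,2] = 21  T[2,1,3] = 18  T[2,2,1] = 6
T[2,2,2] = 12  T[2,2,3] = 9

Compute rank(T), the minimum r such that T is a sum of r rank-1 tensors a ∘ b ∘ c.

2

Lower bound: in the mode-2 unfolding of T (rows indexed by j, columns by (i,k)) the 2×2 minor on rows j ∈ {1, 2}, columns (i,k) ∈ {(1,1), (2,1)} is det [[12, 12], [12, 6]] = -72 ≠ 0, so that unfolding has rank ≥ 2 and hence rank(T) ≥ 2 (CP rank is at least every unfolding rank, though it can be larger).
Upper bound: with S_k = T[:,:,k], the two rank-1 terms a₁b₁ᵀ, a₂b₂ᵀ are the rank-1 members of the pencil x·S₁ + y·S₂.
det(x·S₁ + y·S₂) is −72·x² − 180·xy − 108·y² = (-36)·(2·x + 3·y)(x + y), vanishing at (x:y) = (3:-2) and (1:-1).
M₁ = 3·S₁ − 2·S₂ = [[12, 12], [-6, -6]] = 6·[2, -1][1, 1]ᵀ and M₂ = S₁ − S₂ = [[0, 0], [-9, -6]] = (-3)·[0, 1][3, 2]ᵀ, so take a₁ = [2, -1], b₁ = [1, 1], a₂ = [0, 1], b₂ = [3, 2].
Each slice is an integer combination of E₁ = a₁b₁ᵀ and E₂ = a₂b₂ᵀ: S₁ = 6·E₁ + 6·E₂, S₂ = 6·E₁ + 9·E₂, S₃ = 9·E₁ + 9·E₂; reading off coefficients, c₁ = [6, 6, 9] and c₂ = [6, 9, 9].
Hence T = [2, -1] ∘ [1, 1] ∘ [6, 6, 9] + [0, 1] ∘ [3, 2] ∘ [6, 9, 9], so rank(T) ≤ 2.
These bounds meet, so rank(T) = 2.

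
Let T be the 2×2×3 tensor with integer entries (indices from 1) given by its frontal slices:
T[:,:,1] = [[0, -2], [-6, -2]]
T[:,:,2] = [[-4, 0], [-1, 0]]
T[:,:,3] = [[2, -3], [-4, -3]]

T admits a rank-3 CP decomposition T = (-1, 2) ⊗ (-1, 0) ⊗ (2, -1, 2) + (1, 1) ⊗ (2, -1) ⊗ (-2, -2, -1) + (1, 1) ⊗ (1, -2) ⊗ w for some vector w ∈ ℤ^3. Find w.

Subtract the known terms from T to get the rank-1 residual R = (1, 1) ⊗ (1, -2) ⊗ w, so R[i,j,k] = a[i]·b[j]·w[k]. Pick indices with nonzero a[1]·b[1] = (1)·(1) = 1. Only the fibre through (1,1,·) is needed: R[1,1,:] = T[1,1,:] − Σₗ aₗ[1]bₗ[1]cₗ = [0, -4, 2] − (-1)·(-1)·(2, -1, 2) − (1)·(2)·(-2, -2, -1) = [2, 1, 2]. Then w[k] = R[1,1,k] / 1 for each k, giving w = [2, 1, 2] / 1 = (2, 1, 2).

w = (2, 1, 2)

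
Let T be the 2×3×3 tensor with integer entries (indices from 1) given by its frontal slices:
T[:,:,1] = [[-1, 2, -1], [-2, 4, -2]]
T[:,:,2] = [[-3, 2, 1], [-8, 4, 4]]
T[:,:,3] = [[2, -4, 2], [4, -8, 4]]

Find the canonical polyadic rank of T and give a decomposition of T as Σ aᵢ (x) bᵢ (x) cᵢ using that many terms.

Lower bound: the mode-1 unfolding of T (rows indexed by i, columns by (j,k) = (1,1), (1,2), (1,3), (2,1), (2,2), (2,3), (3,1), (3,2), (3,3)) is [[-1, -3, 2, 2, 2, -4, -1, 1, 2], [-2, -8, 4, 4, 4, -8, -2, 4, 4]].
There the 2×2 minor on rows i ∈ {1, 2}, columns (j,k) ∈ {(1,1), (1,2)} is det [[-1, -3], [-2, -8]] = 2 ≠ 0, so this unfolding has rank ≥ 2; CP rank is at least every unfolding rank, so rank(T) ≥ 2. (Unfolding ranks only ever bound the CP rank from below — rank(T) can be strictly larger than all of them — so the matching upper bound has to come from an explicit 2-term decomposition.)
Upper bound — finding two terms. Write S_k = T[:,:,k] for the frontal slices: S₁ = [[-1, 2, -1], [-2, 4, -2]], S₂ = [[-3, 2, 1], [-8, 4, 4]], S₃ = [[2, -4, 2], [4, -8, 4]].
If T = a₁ (x) b₁ (x) c₁ + a₂ (x) b₂ (x) c₂ then each S_k = c₁[k]·a₁b₁ᵀ + c₂[k]·a₂b₂ᵀ. S₁ and S₂ are linearly independent, so a₁b₁ᵀ and a₂b₂ᵀ must span the same plane of matrices: they are the rank-1 matrices of the form x·S₁ + y·S₂.
The 2×2 minor of x·S₁ + y·S₂ on rows {1,2}, columns {1,2} is 4·xy + 4·y² = 4·(y)(x + y), vanishing at (x:y) = (1:0) and (1:-1).
M₁ = S₁ = [[-1, 2, -1], [-2, 4, -2]] = −(1, 2)(1, -2, 1)ᵀ and M₂ = S₁ − S₂ = [[2, 0, -2], [6, 0, -6]] = 2·(1, 3)(1, 0, -1)ᵀ, so take a₁ = (1, 2), b₁ = (1, -2, 1), a₂ = (1, 3), b₂ = (1, 0, -1).
Each slice is an integer combination of E₁ = a₁b₁ᵀ and E₂ = a₂b₂ᵀ: S₁ = −E₁, S₂ = −E₁ − 2·E₂, S₃ = 2·E₁; reading off coefficients, c₁ = (-1, -1, 2) and c₂ = (0, -2, 0).
Hence T = (1, 2) (x) (1, -2, 1) (x) (-1, -1, 2) + (1, 3) (x) (1, 0, -1) (x) (0, -2, 0), so rank(T) ≤ 2.
These bounds meet, so rank(T) = 2.
Check entry T[2,3,3] = 4: (2)·(1)·(2) + (3)·(-1)·(0) = 4.

rank(T) = 2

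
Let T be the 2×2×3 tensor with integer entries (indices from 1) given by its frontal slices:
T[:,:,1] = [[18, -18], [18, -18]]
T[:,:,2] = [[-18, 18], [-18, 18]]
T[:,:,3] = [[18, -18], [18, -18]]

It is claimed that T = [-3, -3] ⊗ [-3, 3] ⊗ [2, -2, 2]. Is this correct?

Reconstruct entrywise from the claimed factors. For example, T[2,2,1] = -18 and Σₗ aₗ[2]bₗ[2]cₗ[1] = (-3)·(3)·(2) = -18; checking all 12 entries, every one matches. The claim holds.

Yes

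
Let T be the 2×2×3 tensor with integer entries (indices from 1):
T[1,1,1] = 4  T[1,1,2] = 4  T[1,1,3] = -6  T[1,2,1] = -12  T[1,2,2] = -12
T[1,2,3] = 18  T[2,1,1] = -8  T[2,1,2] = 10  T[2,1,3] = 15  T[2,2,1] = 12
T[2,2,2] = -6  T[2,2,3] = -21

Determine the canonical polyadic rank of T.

2

Lower bound: the mode-3 unfolding of T (rows indexed by k, columns by (i,j) = (1,1), (1,2), (2,1), (2,2)) is [[4, -12, -8, 12], [4, -12, 10, -6], [-6, 18, 15, -21]].
There the 2×2 minor on rows k ∈ {1, 2}, columns (i,j) ∈ {(1,1), (2,1)} is det [[4, -8], [4, 10]] = 72 ≠ 0, so this unfolding has rank ≥ 2; CP rank is at least every unfolding rank, so rank(T) ≥ 2. (Flattening ranks never certify an upper bound on CP rank; for that we must actually write T with 2 rank-1 terms.)
Upper bound — finding two terms. Write S_k = T[:,:,k] for the frontal slices: S₁ = [[4, -12], [-8, 12]], S₂ = [[4, -12], [10, -6]], S₃ = [[-6, 18], [15, -21]].
If T = a₁ ∘ b₁ ∘ c₁ + a₂ ∘ b₂ ∘ c₂ then each S_k = c₁[k]·a₁b₁ᵀ + c₂[k]·a₂b₂ᵀ. S₁ and S₂ are linearly independent, so a₁b₁ᵀ and a₂b₂ᵀ must span the same plane of matrices: they are the rank-1 matrices of the form x·S₁ + y·S₂.
det(x·S₁ + y·S₂) is −48·x² + 48·xy + 96·y² = (-48)·(x − 2·y)(x + y), vanishing at (x:y) = (2:1) and (1:-1).
M₁ = 2·S₁ + S₂ = [[12, -36], [-6, 18]] = 6·[2, -1][1, -3]ᵀ and M₂ = S₁ − S₂ = [[0, 0], [-18, 18]] = (-18)·[0, 1][1, -1]ᵀ, so take a₁ = [2, -1], b₁ = [1, -3], a₂ = [0, 1], b₂ = [1, -1].
Each slice is an integer combination of E₁ = a₁b₁ᵀ and E₂ = a₂b₂ᵀ: S₁ = 2·E₁ − 6·E₂, S₂ = 2·E₁ + 12·E₂, S₃ = −3·E₁ + 12·E₂; reading off coefficients, c₁ = [2, 2, -3] and c₂ = [-6, 12, 12].
Hence T = [2, -1] ∘ [1, -3] ∘ [2, 2, -3] + [0, 1] ∘ [1, -1] ∘ [-6, 12, 12], so rank(T) ≤ 2.
These bounds meet, so rank(T) = 2.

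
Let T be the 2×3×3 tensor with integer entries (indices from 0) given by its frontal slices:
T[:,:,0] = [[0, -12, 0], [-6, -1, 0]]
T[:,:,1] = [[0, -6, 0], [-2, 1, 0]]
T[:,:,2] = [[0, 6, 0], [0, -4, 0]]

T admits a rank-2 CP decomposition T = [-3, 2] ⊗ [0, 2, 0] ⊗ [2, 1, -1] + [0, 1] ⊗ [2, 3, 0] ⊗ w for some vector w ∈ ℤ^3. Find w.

Subtract the known terms from T to get the rank-1 residual R = [0, 1] ⊗ [2, 3, 0] ⊗ w, so R[i,j,k] = a[i]·b[j]·w[k]. Pick indices with nonzero a[1]·b[0] = (1)·(2) = 2. Only the fibre through (1,0,·) is needed: R[1,0,:] = T[1,0,:] − Σₗ aₗ[1]bₗ[0]cₗ = [-6, -2, 0] − (2)·(0)·[2, 1, -1] = [-6, -2, 0]. Then w[k] = R[1,0,k] / 2 for each k, giving w = [-6, -2, 0] / 2 = [-3, -1, 0].

w = [-3, -1, 0]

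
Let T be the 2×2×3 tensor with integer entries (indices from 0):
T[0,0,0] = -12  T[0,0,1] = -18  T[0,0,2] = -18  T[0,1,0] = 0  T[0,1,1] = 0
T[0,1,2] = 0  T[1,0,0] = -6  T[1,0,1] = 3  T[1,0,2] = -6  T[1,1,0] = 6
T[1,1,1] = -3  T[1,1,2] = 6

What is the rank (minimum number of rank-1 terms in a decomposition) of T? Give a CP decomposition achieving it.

rank(T) = 2

Lower bound: the mode-3 unfolding of T (rows indexed by k, columns by (i,j) = (0,0), (0,1), (1,0), (1,1)) is [[-12, 0, -6, 6], [-18, 0, 3, -3], [-18, 0, -6, 6]].
There the 2×2 minor on rows k ∈ {0, 1}, columns (i,j) ∈ {(0,0), (1,0)} is det [[-12, -6], [-18, 3]] = -144 ≠ 0, so this unfolding has rank ≥ 2; CP rank is at least every unfolding rank, so rank(T) ≥ 2. (Flattening ranks never certify an upper bound on CP rank; for that we must actually write T with 2 rank-1 terms.)
Upper bound — finding two terms. Write S_k = T[:,:,k] for the frontal slices: S₀ = [[-12, 0], [-6, 6]], S₁ = [[-18, 0], [3, -3]], S₂ = [[-18, 0], [-6, 6]].
If T = a₁ ⊗ b₁ ⊗ c₁ + a₂ ⊗ b₂ ⊗ c₂ then each S_k = c₁[k]·a₁b₁ᵀ + c₂[k]·a₂b₂ᵀ. S₀ and S₁ are linearly independent, so a₁b₁ᵀ and a₂b₂ᵀ must span the same plane of matrices: they are the rank-1 matrices of the form x·S₀ + y·S₁.
det(x·S₀ + y·S₁) is −72·x² − 72·xy + 54·y² = (-18)·(2·x + 3·y)(2·x − y), vanishing at (x:y) = (3:-2) and (1:2).
M₁ = 3·S₀ − 2·S₁ = [[0, 0], [-24, 24]] = (-24)·[0, 1][1, -1]ᵀ and M₂ = S₀ + 2·S₁ = [[-48, 0], [0, 0]] = (-48)·[1, 0][1, 0]ᵀ, so take a₁ = [0, 1], b₁ = [1, -1], a₂ = [1, 0], b₂ = [1, 0].
Each slice is an integer combination of E₁ = a₁b₁ᵀ and E₂ = a₂b₂ᵀ: S₀ = −6·E₁ − 12·E₂, S₁ = 3·E₁ − 18·E₂, S₂ = −6·E₁ − 18·E₂; reading off coefficients, c₁ = [-6, 3, -6] and c₂ = [-12, -18, -18].
Hence T = [0, 1] ⊗ [1, -1] ⊗ [-6, 3, -6] + [1, 0] ⊗ [1, 0] ⊗ [-12, -18, -18], so rank(T) ≤ 2.
These bounds meet, so rank(T) = 2.
Check entry T[1,1,1] = -3: (1)·(-1)·(3) + (0)·(0)·(-18) = -3.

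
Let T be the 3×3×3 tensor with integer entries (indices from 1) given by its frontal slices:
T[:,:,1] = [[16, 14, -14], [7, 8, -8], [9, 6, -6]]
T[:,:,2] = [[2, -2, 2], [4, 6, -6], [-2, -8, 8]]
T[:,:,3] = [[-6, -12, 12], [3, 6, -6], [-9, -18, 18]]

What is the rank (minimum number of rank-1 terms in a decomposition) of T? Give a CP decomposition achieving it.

Lower bound: the mode-1 unfolding of T (rows indexed by i, columns by (j,k) = (1,1), (1,2), (1,3), (2,1), (2,2), (2,3), (3,1), (3,2), (3,3)) is [[16, 2, -6, 14, -2, -12, -14, 2, 12], [7, 4, 3, 8, 6, 6, -8, -6, -6], [9, -2, -9, 6, -8, -18, -6, 8, 18]].
There the 2×2 minor on rows i ∈ {1, 2}, columns (j,k) ∈ {(1,1), (1,2)} is det [[16, 2], [7, 4]] = 50 ≠ 0, so this unfolding has rank ≥ 2; CP rank is at least every unfolding rank, so rank(T) ≥ 2. (This is only a lower bound: in general the CP rank may exceed every unfolding rank, so we still need to exhibit 2 rank-1 terms summing to T.)
Upper bound — finding two terms. Write S_k = T[:,:,k] for the frontal slices: S₁ = [[16, 14, -14], [7, 8, -8], [9, 6, -6]], S₂ = [[2, -2, 2], [4, 6, -6], [-2, -8, 8]], S₃ = [[-6, -12, 12], [3, 6, -6], [-9, -18, 18]].
If T = a₁ ⊗ b₁ ⊗ c₁ + a₂ ⊗ b₂ ⊗ c₂ then each S_k = c₁[k]·a₁b₁ᵀ + c₂[k]·a₂b₂ᵀ. S₁ and S₂ are linearly independent, so a₁b₁ᵀ and a₂b₂ᵀ must span the same plane of matrices: they are the rank-1 matrices of the form x·S₁ + y·S₂.
The 2×2 minor of x·S₁ + y·S₂ on rows {1,2}, columns {1,2} is 30·x² + 70·xy + 20·y² = 10·(x + 2·y)(3·x + y), vanishing at (x:y) = (2:-1) and (1:-3).
M₁ = 2·S₁ − S₂ = [[30, 30, -30], [10, 10, -10], [20, 20, -20]] = 10·(3, 1, 2)(1, 1, -1)ᵀ and M₂ = S₁ − 3·S₂ = [[10, 20, -20], [-5, -10, 10], [15, 30, -30]] = 5·(2, -1, 3)(1, 2, -2)ᵀ, so take a₁ = (3, 1, 2), b₁ = (1, 1, -1), a₂ = (2, -1, 3), b₂ = (1, 2, -2).
Each slice is an integer combination of E₁ = a₁b₁ᵀ and E₂ = a₂b₂ᵀ: S₁ = 6·E₁ − E₂, S₂ = 2·E₁ − 2·E₂, S₃ = −3·E₂; reading off coefficients, c₁ = (6, 2, 0) and c₂ = (-1, -2, -3).
Hence T = (3, 1, 2) ⊗ (1, 1, -1) ⊗ (6, 2, 0) + (2, -1, 3) ⊗ (1, 2, -2) ⊗ (-1, -2, -3), so rank(T) ≤ 2.
These bounds meet, so rank(T) = 2.
Check entry T[2,2,2] = 6: (1)·(1)·(2) + (-1)·(2)·(-2) = 6.

rank(T) = 2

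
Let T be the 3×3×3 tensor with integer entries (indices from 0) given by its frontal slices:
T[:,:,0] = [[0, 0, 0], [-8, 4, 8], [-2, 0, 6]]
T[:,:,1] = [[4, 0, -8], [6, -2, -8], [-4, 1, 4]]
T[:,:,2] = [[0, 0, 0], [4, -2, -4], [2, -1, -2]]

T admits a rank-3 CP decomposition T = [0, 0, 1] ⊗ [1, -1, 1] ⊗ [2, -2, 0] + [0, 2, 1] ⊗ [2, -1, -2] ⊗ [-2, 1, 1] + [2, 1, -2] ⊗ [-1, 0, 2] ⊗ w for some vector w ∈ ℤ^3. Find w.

w = [0, -2, 0]

Subtract the known terms from T to get the rank-1 residual R = [2, 1, -2] ⊗ [-1, 0, 2] ⊗ w, so R[i,j,k] = a[i]·b[j]·w[k]. Pick indices with nonzero a[0]·b[0] = (2)·(-1) = -2. Only the fibre through (0,0,·) is needed: R[0,0,:] = T[0,0,:] − Σₗ aₗ[0]bₗ[0]cₗ = [0, 4, 0] − (0)·(1)·[2, -2, 0] − (0)·(2)·[-2, 1, 1] = [0, 4, 0]. Then w[k] = R[0,0,k] / -2 for each k, giving w = [0, 4, 0] / -2 = [0, -2, 0].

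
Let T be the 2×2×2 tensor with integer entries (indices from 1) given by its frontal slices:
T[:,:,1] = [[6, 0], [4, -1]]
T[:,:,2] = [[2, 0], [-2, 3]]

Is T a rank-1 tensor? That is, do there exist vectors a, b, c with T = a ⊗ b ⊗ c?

No

The mode-3 unfolding of T (rows indexed by k, columns by (i,j) = (1,1), (1,2), (2,1), (2,2)) is [[6, 0, 4, -1], [2, 0, -2, 3]].
There the 2×2 minor on rows k ∈ {1, 2}, columns (i,j) ∈ {(1,1), (2,1)} is det [[6, 4], [2, -2]] = -20 ≠ 0, so this unfolding has rank ≥ 2; CP rank is at least every unfolding rank, so rank(T) ≥ 2.
In particular rank(T) ≥ 2 > 1, so T is not rank-1.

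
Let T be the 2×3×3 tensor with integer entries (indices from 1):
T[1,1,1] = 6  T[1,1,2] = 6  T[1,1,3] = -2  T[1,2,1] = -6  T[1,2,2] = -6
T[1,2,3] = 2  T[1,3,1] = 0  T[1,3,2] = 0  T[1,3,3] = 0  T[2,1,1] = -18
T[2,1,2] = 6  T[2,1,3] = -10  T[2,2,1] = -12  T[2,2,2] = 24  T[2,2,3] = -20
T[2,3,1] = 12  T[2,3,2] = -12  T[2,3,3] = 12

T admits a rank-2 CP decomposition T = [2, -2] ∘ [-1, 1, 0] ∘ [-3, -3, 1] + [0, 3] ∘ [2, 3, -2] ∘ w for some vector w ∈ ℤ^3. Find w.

w = [-2, 2, -2]

Subtract the known terms from T to get the rank-1 residual R = [0, 3] ∘ [2, 3, -2] ∘ w, so R[i,j,k] = a[i]·b[j]·w[k]. Pick indices with nonzero a[2]·b[1] = (3)·(2) = 6. Only the fibre through (2,1,·) is needed: R[2,1,:] = T[2,1,:] − Σₗ aₗ[2]bₗ[1]cₗ = [-18, 6, -10] − (-2)·(-1)·[-3, -3, 1] = [-12, 12, -12]. Then w[k] = R[2,1,k] / 6 for each k, giving w = [-12, 12, -12] / 6 = [-2, 2, -2].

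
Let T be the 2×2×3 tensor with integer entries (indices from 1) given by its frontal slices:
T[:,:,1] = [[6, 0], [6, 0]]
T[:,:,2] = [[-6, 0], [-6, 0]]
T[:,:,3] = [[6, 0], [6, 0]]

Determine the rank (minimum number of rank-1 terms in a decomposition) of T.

Lower bound: T ≠ 0 (e.g. T[1,1,1] = 6), so rank(T) ≥ 1.
Upper bound: the mode-1 fibre T[:,1,1] = [6, 6] gives a = (1, 1) (primitive direction); the mode-2 fibre T[1,:,1] = [6, 0] gives b = (1, 0); then c[k] = T[1,1,k] / (a[1]·b[1]) = [6, -6, 6] / 1 = (6, -6, 6).
Expanding (1, 1) ⊗ (1, 0) ⊗ (6, -6, 6) reproduces all 12 entries of T, so T = (1, 1) ⊗ (1, 0) ⊗ (6, -6, 6) and rank(T) ≤ 1.
These bounds meet, so rank(T) = 1.

1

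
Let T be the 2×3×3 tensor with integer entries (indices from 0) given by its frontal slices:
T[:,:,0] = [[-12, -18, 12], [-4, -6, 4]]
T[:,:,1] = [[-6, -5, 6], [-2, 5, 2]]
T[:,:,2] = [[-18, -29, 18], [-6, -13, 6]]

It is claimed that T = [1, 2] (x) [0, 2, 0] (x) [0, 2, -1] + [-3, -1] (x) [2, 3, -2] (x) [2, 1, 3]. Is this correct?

Reconstruct entrywise from the claimed factors. For example, T[1,0,1] = -2 and Σₗ aₗ[1]bₗ[0]cₗ[1] = (2)·(0)·(2) + (-1)·(2)·(1) = -2; checking all 18 entries, every one matches. The claim holds.

Yes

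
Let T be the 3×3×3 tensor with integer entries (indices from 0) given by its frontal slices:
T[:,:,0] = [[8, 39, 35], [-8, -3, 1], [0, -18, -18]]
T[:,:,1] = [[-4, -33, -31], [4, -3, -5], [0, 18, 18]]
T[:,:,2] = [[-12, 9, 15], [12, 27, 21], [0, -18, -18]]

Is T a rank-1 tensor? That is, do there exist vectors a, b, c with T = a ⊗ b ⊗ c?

The mode-1 unfolding of T (rows indexed by i, columns by (j,k) = (0,0), (0,1), (0,2), (1,0), (1,1), (1,2), (2,0), (2,1), (2,2)) is [[8, -4, -12, 39, -33, 9, 35, -31, 15], [-8, 4, 12, -3, -3, 27, 1, -5, 21], [0, 0, 0, -18, 18, -18, -18, 18, -18]].
There the 2×2 minor on rows i ∈ {0, 1}, columns (j,k) ∈ {(0,0), (1,0)} is det [[8, 39], [-8, -3]] = 288 ≠ 0, so this unfolding has rank ≥ 2; CP rank is at least every unfolding rank, so rank(T) ≥ 2.
In particular rank(T) ≥ 2 > 1, so T is not rank-1.

No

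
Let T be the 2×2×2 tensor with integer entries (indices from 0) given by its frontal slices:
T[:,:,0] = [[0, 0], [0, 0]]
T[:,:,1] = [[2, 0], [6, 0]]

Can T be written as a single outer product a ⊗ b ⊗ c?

If T = a ⊗ b ⊗ c then every fibre of T is a multiple of the corresponding factor, so read the factors off the fibres through the nonzero entry T[0,0,1] = 2.
The mode-1 fibre T[:,0,1] = [2, 6] gives a = [1, 3] (primitive direction); the mode-2 fibre T[0,:,1] = [2, 0] gives b = [1, 0]; then c[k] = T[0,0,k] / (a[0]·b[0]) = [0, 2] / 1 = [0, 2].
Expanding [1, 3] ⊗ [1, 0] ⊗ [0, 2] reproduces all 8 entries of T, so T = [1, 3] ⊗ [1, 0] ⊗ [0, 2] and rank(T) ≤ 1.
Equivalently every frontal slice T[:,:,k] is c[k] times the rank-1 matrix [1, 3] ⊗ [1, 0]. So T has rank 1 (it is nonzero).

Yes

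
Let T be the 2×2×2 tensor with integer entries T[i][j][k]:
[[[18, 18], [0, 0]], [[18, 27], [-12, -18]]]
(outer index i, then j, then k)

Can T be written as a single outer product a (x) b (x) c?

No

The mode-1 unfolding of T (rows indexed by i, columns by (j,k) = (0,0), (0,1), (1,0), (1,1)) is [[18, 18, 0, 0], [18, 27, -12, -18]].
There the 2×2 minor on rows i ∈ {0, 1}, columns (j,k) ∈ {(0,0), (0,1)} is det [[18, 18], [18, 27]] = 162 ≠ 0, so this unfolding has rank ≥ 2; CP rank is at least every unfolding rank, so rank(T) ≥ 2.
In particular rank(T) ≥ 2 > 1, so T is not rank-1.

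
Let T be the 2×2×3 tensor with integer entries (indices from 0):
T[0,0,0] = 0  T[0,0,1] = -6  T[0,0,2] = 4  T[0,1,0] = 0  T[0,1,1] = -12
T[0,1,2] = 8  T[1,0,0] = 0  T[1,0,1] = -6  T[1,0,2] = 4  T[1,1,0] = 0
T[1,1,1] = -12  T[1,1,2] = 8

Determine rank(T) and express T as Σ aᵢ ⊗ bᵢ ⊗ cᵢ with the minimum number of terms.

rank(T) = 1

Lower bound: T ≠ 0 (e.g. T[0,0,1] = -6), so rank(T) ≥ 1.
Upper bound: if T = a ⊗ b ⊗ c then every fibre of T is a multiple of the corresponding factor, so read the factors off the fibres through the nonzero entry T[0,0,1] = -6.
The mode-1 fibre T[:,0,1] = [-6, -6] gives a = (1, 1) (primitive direction); the mode-2 fibre T[0,:,1] = [-6, -12] gives b = (1, 2); then c[k] = T[0,0,k] / (a[0]·b[0]) = [0, -6, 4] / 1 = (0, -6, 4).
Expanding (1, 1) ⊗ (1, 2) ⊗ (0, -6, 4) reproduces all 12 entries of T, so T = (1, 1) ⊗ (1, 2) ⊗ (0, -6, 4) and rank(T) ≤ 1.
These bounds meet, so rank(T) = 1.
Check entry T[1,0,0] = 0: (1)·(1)·(0) = 0.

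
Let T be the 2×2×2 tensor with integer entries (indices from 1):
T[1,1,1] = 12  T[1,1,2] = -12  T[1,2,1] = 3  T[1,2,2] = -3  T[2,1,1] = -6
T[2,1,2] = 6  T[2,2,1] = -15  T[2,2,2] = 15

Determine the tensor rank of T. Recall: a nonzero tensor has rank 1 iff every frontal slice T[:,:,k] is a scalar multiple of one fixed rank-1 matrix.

2

Lower bound: the mode-2 unfolding of T (rows indexed by j, columns by (i,k) = (1,1), (1,2), (2,1), (2,2)) is [[12, -12, -6, 6], [3, -3, -15, 15]].
There the 2×2 minor on rows j ∈ {1, 2}, columns (i,k) ∈ {(1,1), (2,1)} is det [[12, -6], [3, -15]] = -162 ≠ 0, so this unfolding has rank ≥ 2; CP rank is at least every unfolding rank, so rank(T) ≥ 2. (This is only a lower bound: in general the CP rank may exceed every unfolding rank, so we still need to exhibit 2 rank-1 terms summing to T.)
Upper bound — finding two terms. Every mode-3 slice of T is a multiple of one matrix: T[:,:,k] = c[k]·M with c = [1, -1] and M = [[12, 3], [-6, -15]] (rows indexed by i, columns by j). So it suffices to write M as a sum of two rank-1 matrices.
Splitting M by its rows (i = 1, 2), M = [1, 0][12, 3]ᵀ + [0, 1][-6, -15]ᵀ.
Hence T = [1, 0] ∘ [12, 3] ∘ [1, -1] + [0, 1] ∘ [-6, -15] ∘ [1, -1], so rank(T) ≤ 2.
These bounds meet, so rank(T) = 2.
Check entry T[2,2,1] = -15: (0)·(3)·(1) + (1)·(-15)·(1) = -15.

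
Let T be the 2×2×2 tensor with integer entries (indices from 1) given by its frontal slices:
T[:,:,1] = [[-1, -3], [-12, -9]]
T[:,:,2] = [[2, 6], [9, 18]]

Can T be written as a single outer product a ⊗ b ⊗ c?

The mode-1 unfolding of T (rows indexed by i, columns by (j,k) = (1,1), (1,2), (2,1), (2,2)) is [[-1, 2, -3, 6], [-12, 9, -9, 18]].
There the 2×2 minor on rows i ∈ {1, 2}, columns (j,k) ∈ {(1,1), (1,2)} is det [[-1, 2], [-12, 9]] = 15 ≠ 0, so this unfolding has rank ≥ 2; CP rank is at least every unfolding rank, so rank(T) ≥ 2.
In particular rank(T) ≥ 2 > 1, so T is not rank-1.

No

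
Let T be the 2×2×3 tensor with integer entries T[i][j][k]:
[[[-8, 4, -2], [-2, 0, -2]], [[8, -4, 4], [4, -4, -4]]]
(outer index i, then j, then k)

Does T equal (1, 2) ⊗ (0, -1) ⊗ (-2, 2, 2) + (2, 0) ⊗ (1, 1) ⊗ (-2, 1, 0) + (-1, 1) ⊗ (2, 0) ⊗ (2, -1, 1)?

Reconstruct entry (1,0,0) from the claimed factors: Σₗ aₗ[1]bₗ[0]cₗ[0] = (2)·(0)·(-2) + (0)·(1)·(-2) + (1)·(2)·(2) = 4, but T[1,0,0] = 8. The claim is false.

No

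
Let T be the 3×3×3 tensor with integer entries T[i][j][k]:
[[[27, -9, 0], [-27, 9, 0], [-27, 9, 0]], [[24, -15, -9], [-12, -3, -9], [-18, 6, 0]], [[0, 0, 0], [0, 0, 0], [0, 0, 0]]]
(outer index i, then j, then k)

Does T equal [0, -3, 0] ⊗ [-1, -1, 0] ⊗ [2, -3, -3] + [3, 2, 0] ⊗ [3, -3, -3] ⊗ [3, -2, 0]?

Reconstruct entry (0,0,1) from the claimed factors: Σₗ aₗ[0]bₗ[0]cₗ[1] = (0)·(-1)·(-3) + (3)·(3)·(-2) = -18, but T[0,0,1] = -9. The claim is false.

No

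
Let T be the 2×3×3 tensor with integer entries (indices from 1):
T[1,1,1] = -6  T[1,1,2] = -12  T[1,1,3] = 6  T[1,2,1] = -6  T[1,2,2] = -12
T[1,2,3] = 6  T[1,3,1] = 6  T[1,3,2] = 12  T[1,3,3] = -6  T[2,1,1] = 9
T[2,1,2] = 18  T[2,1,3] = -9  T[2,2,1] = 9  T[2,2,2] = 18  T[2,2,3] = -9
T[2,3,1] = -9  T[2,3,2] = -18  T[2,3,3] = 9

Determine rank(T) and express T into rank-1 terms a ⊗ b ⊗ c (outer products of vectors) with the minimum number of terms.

Lower bound: T ≠ 0 (e.g. T[1,1,1] = -6), so rank(T) ≥ 1.
Upper bound: if T = a ⊗ b ⊗ c then every fibre of T is a multiple of the corresponding factor, so read the factors off the fibres through the nonzero entry T[1,1,1] = -6.
The mode-1 fibre T[:,1,1] = [-6, 9] gives a = [2, -3] (primitive direction); the mode-2 fibre T[1,:,1] = [-6, -6, 6] gives b = [1, 1, -1]; then c[k] = T[1,1,k] / (a[1]·b[1]) = [-6, -12, 6] / 2 = [-3, -6, 3].
Expanding [2, -3] ⊗ [1, 1, -1] ⊗ [-3, -6, 3] reproduces all 18 entries of T, so T = [2, -3] ⊗ [1, 1, -1] ⊗ [-3, -6, 3] and rank(T) ≤ 1.
These bounds meet, so rank(T) = 1.

rank(T) = 1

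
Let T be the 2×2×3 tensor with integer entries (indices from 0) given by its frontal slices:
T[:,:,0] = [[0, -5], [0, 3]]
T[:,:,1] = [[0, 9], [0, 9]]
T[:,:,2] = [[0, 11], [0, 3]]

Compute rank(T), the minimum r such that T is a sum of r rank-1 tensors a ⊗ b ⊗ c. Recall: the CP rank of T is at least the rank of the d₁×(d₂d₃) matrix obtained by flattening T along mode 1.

2

Lower bound: the mode-3 unfolding of T (rows indexed by k, columns by (i,j) = (0,0), (0,1), (1,0), (1,1)) is [[0, -5, 0, 3], [0, 9, 0, 9], [0, 11, 0, 3]].
There the 2×2 minor on rows k ∈ {0, 1}, columns (i,j) ∈ {(0,1), (1,1)} is det [[-5, 3], [9, 9]] = -72 ≠ 0, so this unfolding has rank ≥ 2; CP rank is at least every unfolding rank, so rank(T) ≥ 2. (Flattening ranks never certify an upper bound on CP rank; for that we must actually write T with 2 rank-1 terms.)
Upper bound — finding two terms. Every mode-2 slice of T is a multiple of one matrix: T[:,j,:] = b[j]·M with b = [0, 1] and M = [[-5, 9, 11], [3, 9, 3]] (rows indexed by i, columns by k). So it suffices to write M as a sum of two rank-1 matrices.
Splitting M by its rows (i = 0, 1), M = [1, 0][-5, 9, 11]ᵀ + [0, 1][3, 9, 3]ᵀ.
Hence T = [1, 0] ⊗ [0, 1] ⊗ [-5, 9, 11] + [0, 1] ⊗ [0, 1] ⊗ [3, 9, 3], so rank(T) ≤ 2.
These bounds meet, so rank(T) = 2.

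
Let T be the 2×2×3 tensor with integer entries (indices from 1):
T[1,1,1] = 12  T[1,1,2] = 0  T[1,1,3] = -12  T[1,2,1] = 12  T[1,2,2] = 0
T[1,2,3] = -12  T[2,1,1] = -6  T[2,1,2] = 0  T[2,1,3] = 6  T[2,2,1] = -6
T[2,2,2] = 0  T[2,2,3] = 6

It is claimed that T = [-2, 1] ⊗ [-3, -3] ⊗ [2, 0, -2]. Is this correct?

Reconstruct entrywise from the claimed factors. For example, T[1,2,3] = -12 and Σₗ aₗ[1]bₗ[2]cₗ[3] = (-2)·(-3)·(-2) = -12; checking all 12 entries, every one matches. The claim holds.

Yes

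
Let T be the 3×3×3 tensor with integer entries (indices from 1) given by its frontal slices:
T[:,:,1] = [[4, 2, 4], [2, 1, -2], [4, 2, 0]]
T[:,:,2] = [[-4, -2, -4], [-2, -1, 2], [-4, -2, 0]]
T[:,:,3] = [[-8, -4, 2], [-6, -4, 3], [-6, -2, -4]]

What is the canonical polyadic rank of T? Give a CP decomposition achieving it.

rank(T) = 3

Lower bound: the mode-1 unfolding of T (rows indexed by i, columns by (j,k) = (1,1), (1,2), (1,3), (2,1), (2,2), (2,3), (3,1), (3,2), (3,3)) is [[4, -4, -8, 2, -2, -4, 4, -4, 2], [2, -2, -6, 1, -1, -4, -2, 2, 3], [4, -4, -6, 2, -2, -2, 0, 0, -4]].
There the 3×3 minor on rows i ∈ {1, 2, 3}, columns (j,k) ∈ {(1,1), (1,3), (3,1)} is det [[4, -8, 4], [2, -6, -2], [4, -6, 0]] = 64 ≠ 0, so this unfolding has rank ≥ 3; CP rank is at least every unfolding rank, so rank(T) ≥ 3. (Flattening ranks never certify an upper bound on CP rank; for that we must actually write T with 3 rank-1 terms.)
Upper bound: T is a sum of 3 rank-1 terms, T = [0, 1, -1] (x) [1, 1, -2] (x) [0, 0, -2] + [2, -1, 0] (x) [0, 0, 1] (x) [2, -2, 1] + [2, 1, 2] (x) [2, 1, 0] (x) [1, -1, -2] (one valid choice — decompositions are not unique — normalised so each a, b is primitive with positive first nonzero entry; check it by expanding all entries), so rank(T) ≤ 3.
These bounds meet, so rank(T) = 3.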